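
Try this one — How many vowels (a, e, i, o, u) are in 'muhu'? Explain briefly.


Vowels in 'muhu': u, u = 2 vowels.

2


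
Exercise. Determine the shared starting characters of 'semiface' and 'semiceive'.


Compare from the start: 4 characters match: 'semi'. Mismatch at position 5: 'f' vs 'c'.

semi


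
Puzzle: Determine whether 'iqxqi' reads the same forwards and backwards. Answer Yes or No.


Forward: 'iqxqi'
Reversed: 'iqxqi'
They are identical.

Yes


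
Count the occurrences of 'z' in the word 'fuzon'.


Letter 'z' in 'fuzon': found at position(s) 3 = 1 occurrence(s).

1


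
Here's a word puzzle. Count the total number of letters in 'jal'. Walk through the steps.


Spell out 'jal' and number each letter: j(1), a(2), l(3). Total: 3 letters.

3


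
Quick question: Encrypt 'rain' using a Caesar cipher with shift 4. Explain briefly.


Shift each letter by 4: r -> v, a -> e, i -> m, n -> r. Result: 'vemr'.

vemr


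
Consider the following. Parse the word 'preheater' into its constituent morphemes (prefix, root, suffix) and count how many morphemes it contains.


Step 1: Identify prefix: 'pre' (meaning: before)
Step 2: Identify root: 'heat'
Step 3: Identify suffix(es): 'er'
Decomposition: pre- (prefix: before) + heat (root) + -er (suffix: one who)
Total morphemes: 3

3 morphemes (pre- (prefix: before) + heat (root) + -er (suffix: one who))


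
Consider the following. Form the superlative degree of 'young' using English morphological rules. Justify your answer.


Apply superlative formation (add -est): 'young' -> 'youngest'.

youngest


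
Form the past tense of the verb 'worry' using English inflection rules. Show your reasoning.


Apply rule: Change -y to -ied. 'worry' becomes 'worried'.

worried


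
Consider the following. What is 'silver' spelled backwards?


Reverse 'silver' character by character: 'revlis'.

revlis


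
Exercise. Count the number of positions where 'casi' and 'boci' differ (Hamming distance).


Alignment:
Position 1: 'c' vs 'b' = DIFFER
Position 2: 'a' vs 'o' = DIFFER
Position 3: 's' vs 'c' = DIFFER
Position 4: 'i' vs 'i' = match
Total differences: 3

3


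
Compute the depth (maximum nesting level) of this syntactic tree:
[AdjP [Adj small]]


Count bracket nesting levels:
'[' at pos 0: depth = 1
'[' at pos 6: depth = 2
Maximum depth reached: 2

2


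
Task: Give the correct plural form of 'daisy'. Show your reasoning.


Apply rule: Change -y to -ies (consonant + y). 'daisy' becomes 'daisies'.

daisies


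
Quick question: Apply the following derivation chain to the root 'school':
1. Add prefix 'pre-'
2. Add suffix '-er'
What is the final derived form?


Step 1: Add prefix 'pre-' to 'school' = 'preschool'
Step 2: Add suffix '-er' to 'preschool' = 'preschooler'

preschooler


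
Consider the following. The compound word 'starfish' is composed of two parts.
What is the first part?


Split 'starfish' into 'star' + 'fish'. The first part is 'star'.

star


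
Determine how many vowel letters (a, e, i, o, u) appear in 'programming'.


Vowels in 'programming': o, a, i = 3 vowels.

3


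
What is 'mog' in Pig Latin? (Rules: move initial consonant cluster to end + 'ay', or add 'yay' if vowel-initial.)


'mog': move consonant cluster 'm' to end and add 'ay': 'ogmay'.

ogmay


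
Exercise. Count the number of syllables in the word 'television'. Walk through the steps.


Break 'television' into syllables: tel-e-vi-sion -> tel | e | vi | sion = 4 syllables

4 syllables


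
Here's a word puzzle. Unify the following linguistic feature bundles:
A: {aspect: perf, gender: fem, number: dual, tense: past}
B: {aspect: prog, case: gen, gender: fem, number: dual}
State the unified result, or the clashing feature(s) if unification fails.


Compare features:
aspect: A=perf vs B=prog -> CLASH
case: A=_ vs B=gen -> unified: gen
gender: A=fem vs B=fem -> unified: fem
number: A=dual vs B=dual -> unified: dual
tense: A=past vs B=_ -> unified: past
Clash detected on feature 'aspect' (perf vs prog); unification fails.

CLASH on 'aspect' (perf vs prog)


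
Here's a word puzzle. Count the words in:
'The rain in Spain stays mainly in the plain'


Split into words: The | rain | in | Spain | stays | mainly | in | the | plain = 9 words.

9


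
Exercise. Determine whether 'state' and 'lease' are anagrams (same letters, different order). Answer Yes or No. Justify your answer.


Sorted letters of 'state': 'aestt'
Sorted letters of 'lease': 'aeels'
They do not match.

No


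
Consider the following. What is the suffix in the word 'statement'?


The word 'statement' = 'state' (root) + '-ment' (suffix). The suffix is '-ment'.

ment


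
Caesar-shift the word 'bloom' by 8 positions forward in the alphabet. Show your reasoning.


Shift each letter by 8: b -> j, l -> t, o -> w, o -> w, m -> u. Result: 'jtwwu'.

jtwwu


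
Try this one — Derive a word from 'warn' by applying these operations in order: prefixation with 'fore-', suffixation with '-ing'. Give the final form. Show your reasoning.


Step 1: Add prefix 'fore-' to 'warn' = 'forewarn'
Step 2: Add suffix '-ing' to 'forewarn' = 'forewarning'

forewarning


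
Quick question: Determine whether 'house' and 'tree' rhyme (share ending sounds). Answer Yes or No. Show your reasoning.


Rime (stressed vowel + following sounds) of 'house': -ouse = /aʊs/
Rime of 'tree': -ee = /iː/
/aʊs/ and /iː/ are different ending sounds, so the words do not rhyme.

No


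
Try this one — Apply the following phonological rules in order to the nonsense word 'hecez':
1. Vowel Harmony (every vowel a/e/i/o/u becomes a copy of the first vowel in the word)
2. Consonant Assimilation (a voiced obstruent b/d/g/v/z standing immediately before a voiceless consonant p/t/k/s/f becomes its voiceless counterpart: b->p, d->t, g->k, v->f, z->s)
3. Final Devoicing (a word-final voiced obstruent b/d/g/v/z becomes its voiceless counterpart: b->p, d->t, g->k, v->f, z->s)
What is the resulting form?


Starting form: 'hecez'
Rule 1: Vowel Harmony: all vowels already match. No change.
Rule 2: Consonant Assimilation: no voiced obstruent (b/d/g/v/z) stands immediately before a voiceless consonant (p/t/k/s/f). No change.
Rule 3: Final Devoicing: word-final voiced obstruent 'z' becomes voiceless 's'. 'hecez' -> 'heces'
Final form: 'heces'

heces


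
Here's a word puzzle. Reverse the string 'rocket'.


Reverse 'rocket' character by character: 'tekcor'.

tekcor


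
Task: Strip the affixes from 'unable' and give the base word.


Remove prefix 'un' from 'unable' to get root 'able'.

able


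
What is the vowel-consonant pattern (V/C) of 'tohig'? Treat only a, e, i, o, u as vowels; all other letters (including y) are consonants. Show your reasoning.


Letter mapping: t = C, o = V, h = C, i = V, g = C.

CVCVC


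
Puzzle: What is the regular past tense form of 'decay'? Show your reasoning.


Apply rule: Add -ed. 'decay' becomes 'decayed'.

decayed


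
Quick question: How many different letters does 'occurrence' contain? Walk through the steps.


Unique letters in 'occurrence': {c, e, n, o, r, u} = 6 distinct letters.

6


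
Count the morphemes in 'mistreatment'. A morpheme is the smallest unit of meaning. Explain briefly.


Decomposition: mis- (prefix) + treat (root) + -ment (suffix) = 3 morpheme(s)

3 morphemes


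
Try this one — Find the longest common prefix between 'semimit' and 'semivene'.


Compare from the start: 4 characters match: 'semi'. Mismatch at position 5: 'm' vs 'v'.

semi


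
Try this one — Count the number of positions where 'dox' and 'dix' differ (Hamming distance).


Alignment:
Position 1: 'd' vs 'd' = match
Position 2: 'o' vs 'i' = DIFFER
Position 3: 'x' vs 'x' = match
Total differences: 1

1


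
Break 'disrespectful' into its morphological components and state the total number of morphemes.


Step 1: Identify prefix: 'dis' (meaning: not/apart)
Step 2: Identify root: 'respect'
Step 3: Identify suffix(es): 'ful'
Decomposition: dis- (prefix: not/apart) + respect (root) + -ful (suffix: full of)
Total morphemes: 3

3 morphemes (dis- (prefix: not/apart) + respect (root) + -ful (suffix: full of))


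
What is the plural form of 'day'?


Apply rule: Add -s. 'day' becomes 'days'.

days


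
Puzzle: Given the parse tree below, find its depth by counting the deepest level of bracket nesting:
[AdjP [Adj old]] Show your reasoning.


Count bracket nesting levels:
'[' at pos 0: depth = 1
'[' at pos 6: depth = 2
Maximum depth reached: 2

2


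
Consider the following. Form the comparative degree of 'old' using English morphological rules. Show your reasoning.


Apply comparative formation (add -er): 'old' -> 'older'.

older


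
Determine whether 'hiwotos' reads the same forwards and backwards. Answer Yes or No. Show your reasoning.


Forward: 'hiwotos'
Reversed: 'sotowih'
They differ.

No


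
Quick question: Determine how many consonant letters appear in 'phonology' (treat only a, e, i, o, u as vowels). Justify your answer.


Consonants in 'phonology': p, h, n, l, g, y = 6 consonants.

6


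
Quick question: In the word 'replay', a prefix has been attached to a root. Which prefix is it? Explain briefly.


The word 'replay' = 're' (prefix) + 'play' (root). The prefix is 're'.

re


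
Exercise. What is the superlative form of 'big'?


Apply superlative formation (double final consonant, add -est): 'big' -> 'biggest'.

biggest


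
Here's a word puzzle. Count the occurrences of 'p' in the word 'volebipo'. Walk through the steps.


Letter 'p' in 'volebipo': found at position(s) 7 = 1 occurrence(s).

1


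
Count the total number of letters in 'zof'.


Spell out 'zof' and number each letter: z(1), o(2), f(3). Total: 3 letters.

3


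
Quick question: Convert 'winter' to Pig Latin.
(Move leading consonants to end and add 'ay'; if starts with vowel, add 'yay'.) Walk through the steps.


'winter': move consonant cluster 'w' to end and add 'ay': 'interway'.

interway


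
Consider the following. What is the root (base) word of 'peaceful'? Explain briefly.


Remove suffix '-ful' from 'peaceful' to get root 'peace'.

peace


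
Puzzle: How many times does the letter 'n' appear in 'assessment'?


Letter 'n' in 'assessment': found at position(s) 9 = 1 occurrence(s).

1


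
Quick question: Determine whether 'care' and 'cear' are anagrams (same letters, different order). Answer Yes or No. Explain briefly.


Sorted letters of 'care': 'acer'
Sorted letters of 'cear': 'acer'
They match.

Yes


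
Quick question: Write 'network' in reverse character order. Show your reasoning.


Reverse 'network' character by character: 'krowten'.

krowten


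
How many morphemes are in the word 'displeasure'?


Decomposition: dis- (prefix) + please (root) + -ure (suffix) = 3 morpheme(s)

3 morphemes


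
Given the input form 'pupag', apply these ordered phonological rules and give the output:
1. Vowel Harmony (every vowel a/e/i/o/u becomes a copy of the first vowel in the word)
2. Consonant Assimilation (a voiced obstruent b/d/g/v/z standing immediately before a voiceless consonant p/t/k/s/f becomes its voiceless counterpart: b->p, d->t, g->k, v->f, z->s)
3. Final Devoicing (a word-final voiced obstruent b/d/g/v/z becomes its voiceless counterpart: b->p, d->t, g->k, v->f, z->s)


Starting form: 'pupag'
Rule 1: Vowel Harmony: all vowels become 'u' (matching first vowel). 'pupag' -> 'pupug'
Rule 2: Consonant Assimilation: no voiced obstruent (b/d/g/v/z) stands immediately before a voiceless consonant (p/t/k/s/f). No change.
Rule 3: Final Devoicing: word-final voiced obstruent 'g' becomes voiceless 'k'. 'pupug' -> 'pupuk'
Final form: 'pupuk'

pupuk


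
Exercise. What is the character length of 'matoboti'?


Spell out 'matoboti' and number each letter: m(1), a(2), t(3), o(4), b(5), o(6), t(7), i(8). Total: 8 letters.

8


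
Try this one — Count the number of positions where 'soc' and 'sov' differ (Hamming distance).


Alignment:
Position 1: 's' vs 's' = match
Position 2: 'o' vs 'o' = match
Position 3: 'c' vs 'v' = DIFFER
Total differences: 1

1


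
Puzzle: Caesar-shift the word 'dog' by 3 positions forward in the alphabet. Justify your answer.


Shift each letter by 3: d -> g, o -> r, g -> j. Result: 'grj'.

grj


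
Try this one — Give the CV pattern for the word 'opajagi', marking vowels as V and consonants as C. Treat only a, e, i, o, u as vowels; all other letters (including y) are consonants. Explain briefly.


Letter mapping: o = V, p = C, a = V, j = C, a = V, g = C, i = V.

VCVCVCV


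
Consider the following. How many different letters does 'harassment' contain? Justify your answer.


Unique letters in 'harassment': {a, e, h, m, n, r, s, t} = 8 distinct letters.

8


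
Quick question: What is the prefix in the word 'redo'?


The word 'redo' = 're' (prefix) + 'do' (root). The prefix is 're'.

re


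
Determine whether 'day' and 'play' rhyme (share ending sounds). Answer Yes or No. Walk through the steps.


Rime (stressed vowel + following sounds) of 'day': -ay = /eɪ/
Rime of 'play': -ay = /eɪ/
/eɪ/ and /eɪ/ are the same ending sound, so the words rhyme.

Yes


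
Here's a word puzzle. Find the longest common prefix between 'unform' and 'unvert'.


Compare from the start: 2 characters match: 'un'. Mismatch at position 3: 'f' vs 'v'.

un


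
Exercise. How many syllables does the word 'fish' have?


Break 'fish' into syllables: fish -> fish = 1 syllable

1 syllable


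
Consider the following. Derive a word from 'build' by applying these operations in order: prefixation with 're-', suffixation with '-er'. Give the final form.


Step 1: Add prefix 're-' to 'build' = 'rebuild'
Step 2: Add suffix '-er' to 'rebuild' = 'rebuilder'

rebuilder


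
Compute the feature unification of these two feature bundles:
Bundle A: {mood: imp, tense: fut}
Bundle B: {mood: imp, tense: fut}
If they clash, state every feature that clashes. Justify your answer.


Compare features:
mood: A=imp vs B=imp -> unified: imp
tense: A=fut vs B=fut -> unified: fut
No clashes found.

Unified: {mood: imp, tense: fut}


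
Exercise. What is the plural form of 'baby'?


Apply rule: Change -y to -ies (consonant + y). 'baby' becomes 'babies'.

babies


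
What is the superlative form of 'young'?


Apply superlative formation (add -est): 'young' -> 'youngest'.

youngest


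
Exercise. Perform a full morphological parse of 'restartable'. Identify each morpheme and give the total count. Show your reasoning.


Step 1: Identify prefix: 're' (meaning: again)
Step 2: Identify root: 'start'
Step 3: Identify suffix(es): 'able'
Decomposition: re- (prefix: again) + start (root) + -able (suffix: capable of)
Total morphemes: 3

3 morphemes (re- (prefix: again) + start (root) + -able (suffix: capable of))


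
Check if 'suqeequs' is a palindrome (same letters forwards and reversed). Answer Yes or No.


Forward: 'suqeequs'
Reversed: 'suqeequs'
They are identical.

Yes


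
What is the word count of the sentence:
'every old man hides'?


Split into words: every | old | man | hides = 4 words.

4


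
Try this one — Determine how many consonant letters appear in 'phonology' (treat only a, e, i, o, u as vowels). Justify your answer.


Consonants in 'phonology': p, h, n, l, g, y = 6 consonants.

6


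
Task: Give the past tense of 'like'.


Apply rule: Add -d (word ends in -e). 'like' becomes 'liked'.

liked


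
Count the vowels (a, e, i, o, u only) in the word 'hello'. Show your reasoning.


Vowels in 'hello': e, o = 2 vowels.

2


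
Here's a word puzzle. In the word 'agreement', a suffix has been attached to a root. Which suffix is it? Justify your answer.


The word 'agreement' = 'agree' (root) + '-ment' (suffix). The suffix is '-ment'.

ment


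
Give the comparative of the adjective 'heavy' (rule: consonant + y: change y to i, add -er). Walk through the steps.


Apply comparative formation (consonant + y: change y to i, add -er): 'heavy' -> 'heavier'.

heavier


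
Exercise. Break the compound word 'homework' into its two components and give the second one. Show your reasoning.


Split 'homework' into 'home' + 'work'. The second part is 'work'.

work


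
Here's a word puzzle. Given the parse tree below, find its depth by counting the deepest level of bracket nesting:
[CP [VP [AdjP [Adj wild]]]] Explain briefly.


Count bracket nesting levels:
'[' at pos 0: depth = 1
'[' at pos 4: depth = 2
'[' at pos 8: depth = 3
'[' at pos 14: depth = 4
Maximum depth reached: 4

4


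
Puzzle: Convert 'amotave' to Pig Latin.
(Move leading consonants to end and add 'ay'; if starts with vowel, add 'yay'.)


'amotave' starts with a vowel, so add 'yay': 'amotaveyay'.

amotaveyay


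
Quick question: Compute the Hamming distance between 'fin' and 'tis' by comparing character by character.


Alignment:
Position 1: 'f' vs 't' = DIFFER
Position 2: 'i' vs 'i' = match
Position 3: 'n' vs 's' = DIFFER
Total differences: 2

2


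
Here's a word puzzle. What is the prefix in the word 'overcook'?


The word 'overcook' = 'over' (prefix) + 'cook' (root). The prefix is 'over'.

over


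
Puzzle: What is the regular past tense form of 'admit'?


Apply rule: Double final consonant and add -ed. 'admit' becomes 'admitted'.

admitted


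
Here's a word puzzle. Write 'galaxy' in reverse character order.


Reverse 'galaxy' character by character: 'yxalag'.

yxalag


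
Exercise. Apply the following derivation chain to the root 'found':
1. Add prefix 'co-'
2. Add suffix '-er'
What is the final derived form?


Step 1: Add prefix 'co-' to 'found' = 'cofound'
Step 2: Add suffix '-er' to 'cofound' = 'cofounder'

cofounder


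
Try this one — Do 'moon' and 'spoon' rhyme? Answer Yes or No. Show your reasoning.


Rime (stressed vowel + following sounds) of 'moon': -oon = /uːn/
Rime of 'spoon': -oon = /uːn/
/uːn/ and /uːn/ are the same ending sound, so the words rhyme.

Yes


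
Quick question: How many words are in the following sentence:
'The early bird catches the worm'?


Split into words: The | early | bird | catches | the | worm = 6 words.

6


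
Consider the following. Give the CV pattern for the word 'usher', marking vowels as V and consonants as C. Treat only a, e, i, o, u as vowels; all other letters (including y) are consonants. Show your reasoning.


Letter mapping: u = V, s = C, h = C, e = V, r = C.

VCCVC


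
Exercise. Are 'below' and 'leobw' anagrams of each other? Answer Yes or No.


Sorted letters of 'below': 'below'
Sorted letters of 'leobw': 'below'
They match.

Yes


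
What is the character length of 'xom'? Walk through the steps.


Spell out 'xom' and number each letter: x(1), o(2), m(3). Total: 3 letters.

3


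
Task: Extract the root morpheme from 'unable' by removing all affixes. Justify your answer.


Remove prefix 'un' from 'unable' to get root 'able'.

able


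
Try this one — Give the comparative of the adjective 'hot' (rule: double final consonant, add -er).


Apply comparative formation (double final consonant, add -er): 'hot' -> 'hotter'.

hotter


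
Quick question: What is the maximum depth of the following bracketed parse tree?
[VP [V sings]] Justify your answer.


Count bracket nesting levels:
'[' at pos 0: depth = 1
'[' at pos 4: depth = 2
Maximum depth reached: 2

2


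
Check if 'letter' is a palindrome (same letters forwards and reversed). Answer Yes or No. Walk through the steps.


Forward: 'letter'
Reversed: 'rettel'
They differ.

No


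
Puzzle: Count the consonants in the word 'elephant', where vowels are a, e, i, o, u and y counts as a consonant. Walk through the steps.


Consonants in 'elephant': l, p, h, n, t = 5 consonants.

5


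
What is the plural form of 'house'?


Apply rule: Add -s. 'house' becomes 'houses'.

houses


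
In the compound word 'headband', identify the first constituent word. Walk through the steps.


Split 'headband' into 'head' + 'band'. The first part is 'head'.

head


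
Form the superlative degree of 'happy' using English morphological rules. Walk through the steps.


Apply superlative formation (consonant + y: change y to i, add -est): 'happy' -> 'happiest'.

happiest


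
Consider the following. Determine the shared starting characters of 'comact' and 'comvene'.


Compare from the start: 3 characters match: 'com'. Mismatch at position 4: 'a' vs 'v'.

com


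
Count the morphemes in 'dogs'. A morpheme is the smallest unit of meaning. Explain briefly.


Decomposition: dog (root) + -s (plural) = 2 morpheme(s)

2 morphemes


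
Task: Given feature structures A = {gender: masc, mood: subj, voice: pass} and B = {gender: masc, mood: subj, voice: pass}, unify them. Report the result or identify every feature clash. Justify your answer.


Compare features:
gender: A=masc vs B=masc -> unified: masc
mood: A=subj vs B=subj -> unified: subj
voice: A=pass vs B=pass -> unified: pass
No clashes found.

Unified: {gender: masc, mood: subj, voice: pass}


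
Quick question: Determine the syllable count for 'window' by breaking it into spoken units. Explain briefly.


Break 'window' into syllables: win-dow -> win | dow = 2 syllables

2 syllables


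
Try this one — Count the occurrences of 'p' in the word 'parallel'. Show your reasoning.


Letter 'p' in 'parallel': found at position(s) 1 = 1 occurrence(s).

1


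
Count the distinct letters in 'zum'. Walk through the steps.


Unique letters in 'zum': {m, u, z} = 3 distinct letters.

3


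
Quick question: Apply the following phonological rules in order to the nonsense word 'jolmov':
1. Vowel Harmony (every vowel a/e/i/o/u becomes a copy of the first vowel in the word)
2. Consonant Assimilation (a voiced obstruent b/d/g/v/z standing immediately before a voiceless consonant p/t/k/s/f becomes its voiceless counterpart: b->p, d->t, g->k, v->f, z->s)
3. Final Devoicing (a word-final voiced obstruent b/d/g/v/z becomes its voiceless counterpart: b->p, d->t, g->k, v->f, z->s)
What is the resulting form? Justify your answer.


Starting form: 'jolmov'
Rule 1: Vowel Harmony: all vowels already match. No change.
Rule 2: Consonant Assimilation: no voiced obstruent (b/d/g/v/z) stands immediately before a voiceless consonant (p/t/k/s/f). No change.
Rule 3: Final Devoicing: word-final voiced obstruent 'v' becomes voiceless 'f'. 'jolmov' -> 'jolmof'
Final form: 'jolmof'

jolmof


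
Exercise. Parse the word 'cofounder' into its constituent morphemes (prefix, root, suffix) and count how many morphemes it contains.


Step 1: Identify prefix: 'co' (meaning: together)
Step 2: Identify root: 'found'
Step 3: Identify suffix(es): 'er'
Decomposition: co- (prefix: together) + found (root) + -er (suffix: one who)
Total morphemes: 3

3 morphemes (co- (prefix: together) + found (root) + -er (suffix: one who))


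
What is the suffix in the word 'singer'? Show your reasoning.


The word 'singer' = 'sing' (root) + '-er' (suffix). The suffix is '-er'.

er


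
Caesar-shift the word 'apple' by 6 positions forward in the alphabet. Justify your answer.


Shift each letter by 6: a -> g, p -> v, p -> v, l -> r, e -> k. Result: 'gvvrk'.

gvvrk


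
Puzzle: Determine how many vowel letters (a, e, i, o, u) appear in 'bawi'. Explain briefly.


Vowels in 'bawi': a, i = 2 vowels.

2


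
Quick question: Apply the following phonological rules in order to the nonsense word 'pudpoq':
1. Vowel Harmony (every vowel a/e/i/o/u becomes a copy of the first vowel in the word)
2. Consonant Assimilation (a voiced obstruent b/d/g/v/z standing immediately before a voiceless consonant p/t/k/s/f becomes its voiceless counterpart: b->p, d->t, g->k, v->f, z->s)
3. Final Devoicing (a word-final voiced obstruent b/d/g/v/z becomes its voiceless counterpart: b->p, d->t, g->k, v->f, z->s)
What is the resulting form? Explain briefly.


Starting form: 'pudpoq'
Rule 1: Vowel Harmony: all vowels become 'u' (matching first vowel). 'pudpoq' -> 'pudpuq'
Rule 2: Consonant Assimilation: voiced obstruent before voiceless consonant becomes voiceless ('dp' -> 'tp'). 'pudpuq' -> 'putpuq'
Rule 3: Final Devoicing: final consonant 'q' is not one of the voiced obstruents b/d/g/v/z. No change.
Final form: 'putpuq'

putpuq


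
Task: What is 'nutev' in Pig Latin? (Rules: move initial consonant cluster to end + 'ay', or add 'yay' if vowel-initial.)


'nutev': move consonant cluster 'n' to end and add 'ay': 'utevnay'.

utevnay


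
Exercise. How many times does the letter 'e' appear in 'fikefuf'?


Letter 'e' in 'fikefuf': found at position(s) 4 = 1 occurrence(s).

1


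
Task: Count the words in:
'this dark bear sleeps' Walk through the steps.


Split into words: this | dark | bear | sleeps = 4 words.

4


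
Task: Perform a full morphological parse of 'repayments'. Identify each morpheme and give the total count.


Step 1: Identify prefix: 're' (meaning: again)
Step 2: Identify root: 'pay'
Step 3: Identify suffix(es): 'ment, s'
Decomposition: re- (prefix: again) + pay (root) + -ment (suffix: action/result) + -s (plural)
Total morphemes: 4

4 morphemes (re- (prefix: again) + pay (root) + -ment (suffix: action/result) + -s (plural))


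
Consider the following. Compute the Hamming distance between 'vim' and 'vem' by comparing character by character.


Alignment:
Position 1: 'v' vs 'v' = match
Position 2: 'i' vs 'e' = DIFFER
Position 3: 'm' vs 'm' = match
Total differences: 1

1


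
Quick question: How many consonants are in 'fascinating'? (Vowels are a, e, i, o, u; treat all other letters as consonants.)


Consonants in 'fascinating': f, s, c, n, t, n, g = 7 consonants.

7


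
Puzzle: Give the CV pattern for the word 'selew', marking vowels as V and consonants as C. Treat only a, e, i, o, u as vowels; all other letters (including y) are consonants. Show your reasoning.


Letter mapping: s = C, e = V, l = C, e = V, w = C.

CVCVC


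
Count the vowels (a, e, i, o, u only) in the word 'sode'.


Vowels in 'sode': o, e = 2 vowels.

2


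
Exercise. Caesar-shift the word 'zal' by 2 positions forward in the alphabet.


Shift each letter by 2: z -> b, a -> c, l -> n. Result: 'bcn'.

bcn


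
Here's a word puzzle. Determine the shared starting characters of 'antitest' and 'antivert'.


Compare from the start: 4 characters match: 'anti'. Mismatch at position 5: 't' vs 'v'.

anti


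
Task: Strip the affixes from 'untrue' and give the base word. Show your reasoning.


Remove prefix 'un' from 'untrue' to get root 'true'.

true


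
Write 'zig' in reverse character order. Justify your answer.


Reverse 'zig' character by character: 'giz'.

giz


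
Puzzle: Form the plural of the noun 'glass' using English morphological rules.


Apply rule: Add -es (sibilant/fricative ending). 'glass' becomes 'glasses'.

glasses


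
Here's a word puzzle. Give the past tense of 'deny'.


Apply rule: Change -y to -ied. 'deny' becomes 'denied'.

denied


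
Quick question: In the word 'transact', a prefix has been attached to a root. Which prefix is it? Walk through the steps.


The word 'transact' = 'trans' (prefix) + 'act' (root). The prefix is 'trans'.

trans


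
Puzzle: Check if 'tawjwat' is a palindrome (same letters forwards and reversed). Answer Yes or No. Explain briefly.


Forward: 'tawjwat'
Reversed: 'tawjwat'
They are identical.

Yes


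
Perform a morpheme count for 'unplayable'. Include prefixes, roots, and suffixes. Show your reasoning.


Decomposition: un- (prefix) + play (root) + -able (suffix) = 3 morpheme(s)

3 morphemes


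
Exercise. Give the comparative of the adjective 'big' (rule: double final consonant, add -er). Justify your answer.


Apply comparative formation (double final consonant, add -er): 'big' -> 'bigger'.

bigger


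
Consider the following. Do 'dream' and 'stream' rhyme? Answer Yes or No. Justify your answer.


Rime (stressed vowel + following sounds) of 'dream': -eam = /iːm/
Rime of 'stream': -eam = /iːm/
/iːm/ and /iːm/ are the same ending sound, so the words rhyme.

Yes


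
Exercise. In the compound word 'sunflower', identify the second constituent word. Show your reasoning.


Split 'sunflower' into 'sun' + 'flower'. The second part is 'flower'.

flower


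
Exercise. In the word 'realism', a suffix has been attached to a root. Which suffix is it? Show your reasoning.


The word 'realism' = 'real' (root) + '-ism' (suffix). The suffix is '-ism'.

ism


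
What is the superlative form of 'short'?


Apply superlative formation (add -est): 'short' -> 'shortest'.

shortest


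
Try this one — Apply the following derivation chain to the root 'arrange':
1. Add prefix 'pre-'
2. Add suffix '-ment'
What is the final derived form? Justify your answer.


Step 1: Add prefix 'pre-' to 'arrange' = 'prearrange'
Step 2: Add suffix '-ment' to 'prearrange' = 'prearrangement'

prearrangement


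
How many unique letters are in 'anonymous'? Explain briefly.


Unique letters in 'anonymous': {a, m, n, o, s, u, y} = 7 distinct letters.

7


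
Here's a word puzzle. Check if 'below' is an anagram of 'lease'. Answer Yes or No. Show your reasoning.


Sorted letters of 'below': 'below'
Sorted letters of 'lease': 'aeels'
They do not match.

No


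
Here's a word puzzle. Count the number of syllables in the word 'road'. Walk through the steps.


Break 'road' into syllables: road -> road = 1 syllable

1 syllable


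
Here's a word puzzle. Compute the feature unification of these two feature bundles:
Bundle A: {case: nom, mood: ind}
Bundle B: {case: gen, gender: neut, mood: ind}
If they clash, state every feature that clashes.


Compare features:
case: A=nom vs B=gen -> CLASH
gender: A=_ vs B=neut -> unified: neut
mood: A=ind vs B=ind -> unified: ind
Clash detected on feature 'case' (nom vs gen); unification fails.

CLASH on 'case' (nom vs gen)


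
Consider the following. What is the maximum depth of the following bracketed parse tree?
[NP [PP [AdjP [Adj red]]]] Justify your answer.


Count bracket nesting levels:
'[' at pos 0: depth = 1
'[' at pos 4: depth = 2
'[' at pos 8: depth = 3
'[' at pos 14: depth = 4
Maximum depth reached: 4

4


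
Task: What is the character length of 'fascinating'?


Spell out 'fascinating' and number each letter: f(1), a(2), s(3), c(4), i(5), n(6), a(7), t(8), i(9), n(10), g(11). Total: 11 letters.

11


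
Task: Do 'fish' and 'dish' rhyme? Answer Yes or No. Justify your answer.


Rime (stressed vowel + following sounds) of 'fish': -ish = /ɪʃ/
Rime of 'dish': -ish = /ɪʃ/
/ɪʃ/ and /ɪʃ/ are the same ending sound, so the words rhyme.

Yes


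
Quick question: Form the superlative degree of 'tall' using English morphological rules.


Apply superlative formation (add -est): 'tall' -> 'tallest'.

tallest


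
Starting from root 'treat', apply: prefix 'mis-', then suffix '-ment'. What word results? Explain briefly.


Step 1: Add prefix 'mis-' to 'treat' = 'mistreat'
Step 2: Add suffix '-ment' to 'mistreat' = 'mistreatment'

mistreatment


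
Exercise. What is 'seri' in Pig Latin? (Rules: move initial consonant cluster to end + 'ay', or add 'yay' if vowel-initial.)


'seri': move consonant cluster 's' to end and add 'ay': 'erisay'.

erisay


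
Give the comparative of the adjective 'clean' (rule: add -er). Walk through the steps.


Apply comparative formation (add -er): 'clean' -> 'cleaner'.

cleaner


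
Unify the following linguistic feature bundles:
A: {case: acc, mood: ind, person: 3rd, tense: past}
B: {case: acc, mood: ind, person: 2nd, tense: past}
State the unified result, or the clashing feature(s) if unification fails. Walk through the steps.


Compare features:
case: A=acc vs B=acc -> unified: acc
mood: A=ind vs B=ind -> unified: ind
person: A=3rd vs B=2nd -> CLASH
tense: A=past vs B=past -> unified: past
Clash detected on feature 'person' (3rd vs 2nd); unification fails.

CLASH on 'person' (3rd vs 2nd)


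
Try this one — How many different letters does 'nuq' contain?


Unique letters in 'nuq': {n, q, u} = 3 distinct letters.

3


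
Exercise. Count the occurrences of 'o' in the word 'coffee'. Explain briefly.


Letter 'o' in 'coffee': found at position(s) 2 = 1 occurrence(s).

1


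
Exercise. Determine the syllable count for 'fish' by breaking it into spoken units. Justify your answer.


Break 'fish' into syllables: fish -> fish = 1 syllable

1 syllable


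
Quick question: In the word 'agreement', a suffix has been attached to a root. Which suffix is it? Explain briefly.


The word 'agreement' = 'agree' (root) + '-ment' (suffix). The suffix is '-ment'.

ment


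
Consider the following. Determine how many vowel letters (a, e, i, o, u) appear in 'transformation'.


Vowels in 'transformation': a, o, a, i, o = 5 vowels.

5


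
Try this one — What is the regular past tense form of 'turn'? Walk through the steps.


Apply rule: Add -ed. 'turn' becomes 'turned'.

turned


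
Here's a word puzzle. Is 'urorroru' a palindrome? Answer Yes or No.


Forward: 'urorroru'
Reversed: 'urorroru'
They are identical.

Yes


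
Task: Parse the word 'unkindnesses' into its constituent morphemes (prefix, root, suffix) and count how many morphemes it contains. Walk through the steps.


Step 1: Identify prefix: 'un' (meaning: not/reverse)
Step 2: Identify root: 'kind'
Step 3: Identify suffix(es): 'ness, es'
Decomposition: un- (prefix: not/reverse) + kind (root) + -ness (suffix: state of) + -es (plural)
Total morphemes: 4

4 morphemes (un- (prefix: not/reverse) + kind (root) + -ness (suffix: state of) + -es (plural))


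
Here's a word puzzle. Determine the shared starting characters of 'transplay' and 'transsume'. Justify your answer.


Compare from the start: 5 characters match: 'trans'. Mismatch at position 6: 'p' vs 's'.

trans


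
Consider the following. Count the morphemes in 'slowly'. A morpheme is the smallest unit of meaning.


Decomposition: slow (root) + -ly (suffix) = 2 morpheme(s)

2 morphemes


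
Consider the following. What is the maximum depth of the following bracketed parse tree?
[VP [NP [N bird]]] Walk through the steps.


Count bracket nesting levels:
'[' at pos 0: depth = 1
'[' at pos 4: depth = 2
'[' at pos 8: depth = 3
Maximum depth reached: 3

3


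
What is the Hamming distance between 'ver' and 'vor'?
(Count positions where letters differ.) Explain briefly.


Alignment:
Position 1: 'v' vs 'v' = match
Position 2: 'e' vs 'o' = DIFFER
Position 3: 'r' vs 'r' = match
Total differences: 1

1


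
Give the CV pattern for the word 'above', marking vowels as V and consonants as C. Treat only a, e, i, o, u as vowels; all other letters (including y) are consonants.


Letter mapping: a = V, b = C, o = V, v = C, e = V.

VCVCV


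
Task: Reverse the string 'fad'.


Reverse 'fad' character by character: 'daf'.

daf


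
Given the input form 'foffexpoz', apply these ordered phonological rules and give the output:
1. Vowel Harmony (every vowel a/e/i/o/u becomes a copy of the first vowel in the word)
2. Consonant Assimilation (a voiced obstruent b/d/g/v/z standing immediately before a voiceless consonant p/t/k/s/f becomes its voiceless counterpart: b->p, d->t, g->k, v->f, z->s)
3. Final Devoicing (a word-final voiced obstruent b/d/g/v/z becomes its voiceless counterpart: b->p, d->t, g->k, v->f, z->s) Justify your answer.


Starting form: 'foffexpoz'
Rule 1: Vowel Harmony: all vowels become 'o' (matching first vowel). 'foffexpoz' -> 'foffoxpoz'
Rule 2: Consonant Assimilation: no voiced obstruent (b/d/g/v/z) stands immediately before a voiceless consonant (p/t/k/s/f). No change.
Rule 3: Final Devoicing: word-final voiced obstruent 'z' becomes voiceless 's'. 'foffoxpoz' -> 'foffoxpos'
Final form: 'foffoxpos'

foffoxpos


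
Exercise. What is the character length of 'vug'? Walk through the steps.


Spell out 'vug' and number each letter: v(1), u(2), g(3). Total: 3 letters.

3


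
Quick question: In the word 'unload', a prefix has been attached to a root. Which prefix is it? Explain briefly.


The word 'unload' = 'un' (prefix) + 'load' (root). The prefix is 'un'.

un


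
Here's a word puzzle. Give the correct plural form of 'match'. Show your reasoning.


Apply rule: Add -es (sibilant/fricative ending). 'match' becomes 'matches'.

matches


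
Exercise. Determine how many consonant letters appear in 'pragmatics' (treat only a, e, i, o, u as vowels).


Consonants in 'pragmatics': p, r, g, m, t, c, s = 7 consonants.

7


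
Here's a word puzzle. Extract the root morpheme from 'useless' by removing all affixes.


Remove suffix '-less' from 'useless' to get root 'use'.

use


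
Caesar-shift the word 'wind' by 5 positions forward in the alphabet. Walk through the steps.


Shift each letter by 5: w -> b, i -> n, n -> s, d -> i. Result: 'bnsi'.

bnsi


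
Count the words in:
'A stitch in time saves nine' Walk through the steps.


Split into words: A | stitch | in | time | saves | nine = 6 words.

6


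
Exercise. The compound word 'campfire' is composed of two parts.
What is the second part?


Split 'campfire' into 'camp' + 'fire'. The second part is 'fire'.

fire


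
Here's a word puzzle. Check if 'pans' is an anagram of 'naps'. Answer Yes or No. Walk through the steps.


Sorted letters of 'pans': 'anps'
Sorted letters of 'naps': 'anps'
They match.

Yes


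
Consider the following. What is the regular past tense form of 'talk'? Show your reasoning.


Apply rule: Add -ed. 'talk' becomes 'talked'.

talked


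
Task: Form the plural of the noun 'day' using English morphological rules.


Apply rule: Add -s. 'day' becomes 'days'.

days


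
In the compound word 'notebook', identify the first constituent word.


Split 'notebook' into 'note' + 'book'. The first part is 'note'.

note


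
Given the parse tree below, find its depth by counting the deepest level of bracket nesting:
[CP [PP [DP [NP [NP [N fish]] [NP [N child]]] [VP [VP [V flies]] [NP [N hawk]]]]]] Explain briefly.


Count bracket nesting levels:
'[' at pos 0: depth = 1
'[' at pos 4: depth = 2
'[' at pos 8: depth = 3
'[' at pos 12: depth = 4
'[' at pos 16: depth = 5
'[' at pos 20: depth = 6
'[' at pos 30: depth = 5
'[' at pos 34: depth = 6
'[' at pos 46: depth = 4
'[' at pos 50: depth = 5
'[' at pos 54: depth = 6
'[' at pos 65: depth = 5
'[' at pos 69: depth = 6
Maximum depth reached: 6

6


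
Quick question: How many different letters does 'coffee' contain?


Unique letters in 'coffee': {c, e, f, o} = 4 distinct letters.

4


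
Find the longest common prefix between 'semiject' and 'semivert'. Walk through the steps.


Compare from the start: 4 characters match: 'semi'. Mismatch at position 5: 'j' vs 'v'.

semi


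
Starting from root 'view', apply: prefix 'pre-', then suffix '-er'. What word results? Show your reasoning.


Step 1: Add prefix 'pre-' to 'view' = 'preview'
Step 2: Add suffix '-er' to 'preview' = 'previewer'

previewer


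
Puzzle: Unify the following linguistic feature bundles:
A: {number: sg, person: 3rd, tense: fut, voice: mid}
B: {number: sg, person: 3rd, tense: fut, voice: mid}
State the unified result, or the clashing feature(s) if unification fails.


Compare features:
number: A=sg vs B=sg -> unified: sg
person: A=3rd vs B=3rd -> unified: 3rd
tense: A=fut vs B=fut -> unified: fut
voice: A=mid vs B=mid -> unified: mid
No clashes found.

Unified: {number: sg, person: 3rd, tense: fut, voice: mid}
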